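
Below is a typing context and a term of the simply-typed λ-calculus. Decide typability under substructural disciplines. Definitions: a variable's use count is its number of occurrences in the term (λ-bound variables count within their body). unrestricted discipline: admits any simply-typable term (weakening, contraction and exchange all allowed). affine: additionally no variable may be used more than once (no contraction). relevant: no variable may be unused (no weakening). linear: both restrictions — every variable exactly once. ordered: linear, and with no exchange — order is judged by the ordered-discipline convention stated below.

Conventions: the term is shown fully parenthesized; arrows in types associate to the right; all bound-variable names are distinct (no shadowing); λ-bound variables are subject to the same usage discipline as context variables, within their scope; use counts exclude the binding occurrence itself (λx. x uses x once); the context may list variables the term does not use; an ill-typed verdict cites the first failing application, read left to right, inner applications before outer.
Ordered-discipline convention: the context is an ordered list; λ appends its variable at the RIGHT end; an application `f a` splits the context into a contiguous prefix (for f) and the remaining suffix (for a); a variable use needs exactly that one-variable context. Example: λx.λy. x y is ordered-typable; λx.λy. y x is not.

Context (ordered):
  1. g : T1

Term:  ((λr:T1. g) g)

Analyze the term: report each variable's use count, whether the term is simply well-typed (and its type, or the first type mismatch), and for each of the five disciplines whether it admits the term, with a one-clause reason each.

variable uses: g: 2×; r [bound]: 0×
use order (left to right): g, g
typing: ✓ — T1
ordered ✗ (uses contraction: g ×2; unused: r — weakening required)
linear ✗ (uses contraction: g ×2; unused: r — weakening required)
affine ✗ (uses contraction: g ×2)
relevant ✗ (unused: r — weakening required)
unrestricted ✓ (typability at T1 is all that's needed)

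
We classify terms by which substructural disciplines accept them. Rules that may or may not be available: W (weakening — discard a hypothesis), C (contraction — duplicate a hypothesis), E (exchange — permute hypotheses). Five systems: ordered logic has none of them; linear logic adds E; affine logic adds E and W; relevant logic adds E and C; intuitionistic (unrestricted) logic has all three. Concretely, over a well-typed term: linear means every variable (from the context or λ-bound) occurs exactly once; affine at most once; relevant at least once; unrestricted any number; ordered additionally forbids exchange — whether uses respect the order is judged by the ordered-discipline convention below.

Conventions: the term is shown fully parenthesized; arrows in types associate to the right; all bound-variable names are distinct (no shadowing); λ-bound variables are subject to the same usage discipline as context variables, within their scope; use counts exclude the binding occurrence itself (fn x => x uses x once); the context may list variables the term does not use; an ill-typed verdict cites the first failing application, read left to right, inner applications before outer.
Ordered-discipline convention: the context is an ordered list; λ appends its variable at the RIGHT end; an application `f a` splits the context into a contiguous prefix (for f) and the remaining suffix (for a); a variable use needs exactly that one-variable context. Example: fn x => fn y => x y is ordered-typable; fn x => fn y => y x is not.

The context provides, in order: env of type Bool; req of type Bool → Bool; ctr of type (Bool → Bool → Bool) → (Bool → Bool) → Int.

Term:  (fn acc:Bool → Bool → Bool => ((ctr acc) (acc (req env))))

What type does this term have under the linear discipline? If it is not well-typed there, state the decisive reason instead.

not well-typed under linear — uses contraction: acc ×2
variable uses: env=1; req=1; ctr=1; acc (bound)=2
left-to-right use order: ctr, acc, acc, req, env
typing: the term checks, with type (Bool → Bool → Bool) → Int
per-discipline verdicts: ordered ✗, linear ✗, affine ✗, relevant ✓, unrestricted ✓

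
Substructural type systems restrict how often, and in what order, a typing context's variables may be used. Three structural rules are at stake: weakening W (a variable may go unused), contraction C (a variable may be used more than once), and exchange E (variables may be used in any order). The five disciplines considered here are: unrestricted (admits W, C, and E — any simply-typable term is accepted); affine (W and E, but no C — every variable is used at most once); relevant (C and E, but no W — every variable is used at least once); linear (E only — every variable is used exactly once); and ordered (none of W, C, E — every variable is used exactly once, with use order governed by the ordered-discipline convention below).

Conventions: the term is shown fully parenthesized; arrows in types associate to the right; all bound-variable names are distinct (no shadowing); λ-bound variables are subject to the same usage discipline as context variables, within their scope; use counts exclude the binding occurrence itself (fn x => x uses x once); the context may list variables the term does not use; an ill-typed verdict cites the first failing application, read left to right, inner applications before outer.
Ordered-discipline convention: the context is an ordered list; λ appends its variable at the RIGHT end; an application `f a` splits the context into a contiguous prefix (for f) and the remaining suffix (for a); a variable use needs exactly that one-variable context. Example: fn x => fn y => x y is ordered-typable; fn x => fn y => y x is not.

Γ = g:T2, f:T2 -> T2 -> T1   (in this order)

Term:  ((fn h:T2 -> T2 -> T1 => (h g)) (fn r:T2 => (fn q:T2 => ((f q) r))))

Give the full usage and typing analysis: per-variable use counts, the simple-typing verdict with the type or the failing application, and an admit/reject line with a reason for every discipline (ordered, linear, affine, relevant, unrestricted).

usage: g: 1×, f: 1×, h (bound): 1×, r (bound): 1×, q (bound): 1×
left-to-right use order: h, g, f, q, r
typing: ✓ — T2 -> T1
ordered: ✗ — use order h, g, f, q, r needs exchange
linear: ✓ — exactly-once usage across g, f, h, r, q
affine: ✓ — no duplicate uses among g, f, h, r, q
relevant: ✓ — at least one use each (g, f, h, r, q)
unrestricted: ✓ — type-checks (T2 -> T1) and nothing is barred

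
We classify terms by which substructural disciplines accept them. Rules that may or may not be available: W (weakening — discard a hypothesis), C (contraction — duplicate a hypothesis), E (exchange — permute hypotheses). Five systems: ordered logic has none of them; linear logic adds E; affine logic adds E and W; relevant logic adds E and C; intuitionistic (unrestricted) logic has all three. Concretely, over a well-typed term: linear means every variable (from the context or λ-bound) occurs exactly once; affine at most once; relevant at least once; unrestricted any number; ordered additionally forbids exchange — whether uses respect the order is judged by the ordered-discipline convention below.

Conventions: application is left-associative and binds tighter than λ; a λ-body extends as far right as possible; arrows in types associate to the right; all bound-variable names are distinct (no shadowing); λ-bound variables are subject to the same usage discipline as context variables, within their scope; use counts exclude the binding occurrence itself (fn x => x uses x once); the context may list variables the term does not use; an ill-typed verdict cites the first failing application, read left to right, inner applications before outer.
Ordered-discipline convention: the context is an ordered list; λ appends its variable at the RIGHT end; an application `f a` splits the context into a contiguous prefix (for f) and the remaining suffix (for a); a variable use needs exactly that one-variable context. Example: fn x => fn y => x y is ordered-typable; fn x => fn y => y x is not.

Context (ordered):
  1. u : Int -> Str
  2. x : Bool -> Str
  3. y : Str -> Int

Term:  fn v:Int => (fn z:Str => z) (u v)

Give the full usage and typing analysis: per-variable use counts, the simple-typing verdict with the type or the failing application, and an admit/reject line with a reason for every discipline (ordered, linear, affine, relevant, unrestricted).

usage: u=1, x=0, y=0, v (λ-bound)=1, z (λ-bound)=1
left-to-right use order: z, u, v
typing: well-typed at Int -> Str
ordered ✗ (x, y left unused)
linear ✗ (x, y left unused)
affine ✓ (none of u, x, y, v, z used more than once)
relevant ✗ (x, y left unused)
unrestricted ✓ (well-typed at Int -> Str; no restrictions here)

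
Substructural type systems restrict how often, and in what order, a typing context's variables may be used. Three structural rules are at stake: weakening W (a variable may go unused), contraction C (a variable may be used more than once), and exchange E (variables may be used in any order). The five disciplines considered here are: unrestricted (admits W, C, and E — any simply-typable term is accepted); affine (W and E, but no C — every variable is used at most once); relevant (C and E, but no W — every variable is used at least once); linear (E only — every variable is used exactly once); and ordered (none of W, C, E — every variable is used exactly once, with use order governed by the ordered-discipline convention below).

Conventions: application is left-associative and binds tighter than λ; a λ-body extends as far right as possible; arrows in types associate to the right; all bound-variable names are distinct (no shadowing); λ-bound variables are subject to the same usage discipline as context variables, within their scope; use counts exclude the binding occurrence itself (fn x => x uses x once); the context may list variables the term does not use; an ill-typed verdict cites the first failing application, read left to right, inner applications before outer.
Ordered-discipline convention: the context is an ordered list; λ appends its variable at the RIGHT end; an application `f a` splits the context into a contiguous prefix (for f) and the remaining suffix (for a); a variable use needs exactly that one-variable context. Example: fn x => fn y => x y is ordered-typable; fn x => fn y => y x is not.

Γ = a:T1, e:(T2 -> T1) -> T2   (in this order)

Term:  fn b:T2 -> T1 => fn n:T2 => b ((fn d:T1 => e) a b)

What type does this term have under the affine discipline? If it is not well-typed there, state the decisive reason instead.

not well-typed under affine — repeated use of b ×2
counts: a=1; e=1; b [bound]=2; n [bound]=0; d [bound]=0
order of uses: b, e, a, b
typing: well-typed — term : (T2 -> T1) -> T2 -> T1
per-discipline verdicts: ordered ✗ · linear ✗ · affine ✗ · relevant ✗ · unrestricted ✓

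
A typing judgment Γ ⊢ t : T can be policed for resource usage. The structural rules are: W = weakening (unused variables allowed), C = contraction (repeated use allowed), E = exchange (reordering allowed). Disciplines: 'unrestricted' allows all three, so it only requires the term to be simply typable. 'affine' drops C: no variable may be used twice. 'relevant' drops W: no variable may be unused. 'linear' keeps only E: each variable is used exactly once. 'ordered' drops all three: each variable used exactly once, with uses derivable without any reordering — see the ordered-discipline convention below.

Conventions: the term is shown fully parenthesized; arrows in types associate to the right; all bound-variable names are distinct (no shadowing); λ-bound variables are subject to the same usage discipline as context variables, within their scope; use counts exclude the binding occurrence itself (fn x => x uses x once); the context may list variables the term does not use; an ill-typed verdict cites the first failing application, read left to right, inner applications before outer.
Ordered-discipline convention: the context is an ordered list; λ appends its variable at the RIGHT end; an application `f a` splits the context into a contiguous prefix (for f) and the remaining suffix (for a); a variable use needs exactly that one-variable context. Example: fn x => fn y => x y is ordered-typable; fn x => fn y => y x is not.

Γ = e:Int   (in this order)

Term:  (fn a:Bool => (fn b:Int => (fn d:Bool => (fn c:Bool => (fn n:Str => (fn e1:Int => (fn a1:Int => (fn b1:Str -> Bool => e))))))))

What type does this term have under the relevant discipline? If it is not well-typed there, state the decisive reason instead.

not well-typed under relevant — a, b, d, c, n, e1, a1, b1 never used (weakening)
variable uses: e ×1, a [bound] ×0, b [bound] ×0, d [bound] ×0, c [bound] ×0, n [bound] ×0, e1 [bound] ×0, a1 [bound] ×0, b1 [bound] ×0
left-to-right use order: e
typing: the term checks, with type Bool -> Int -> Bool -> Bool -> Str -> Int -> Int -> (Str -> Bool) -> Int
all disciplines: ordered ✗ · linear ✗ · affine ✓ · relevant ✗ · unrestricted ✓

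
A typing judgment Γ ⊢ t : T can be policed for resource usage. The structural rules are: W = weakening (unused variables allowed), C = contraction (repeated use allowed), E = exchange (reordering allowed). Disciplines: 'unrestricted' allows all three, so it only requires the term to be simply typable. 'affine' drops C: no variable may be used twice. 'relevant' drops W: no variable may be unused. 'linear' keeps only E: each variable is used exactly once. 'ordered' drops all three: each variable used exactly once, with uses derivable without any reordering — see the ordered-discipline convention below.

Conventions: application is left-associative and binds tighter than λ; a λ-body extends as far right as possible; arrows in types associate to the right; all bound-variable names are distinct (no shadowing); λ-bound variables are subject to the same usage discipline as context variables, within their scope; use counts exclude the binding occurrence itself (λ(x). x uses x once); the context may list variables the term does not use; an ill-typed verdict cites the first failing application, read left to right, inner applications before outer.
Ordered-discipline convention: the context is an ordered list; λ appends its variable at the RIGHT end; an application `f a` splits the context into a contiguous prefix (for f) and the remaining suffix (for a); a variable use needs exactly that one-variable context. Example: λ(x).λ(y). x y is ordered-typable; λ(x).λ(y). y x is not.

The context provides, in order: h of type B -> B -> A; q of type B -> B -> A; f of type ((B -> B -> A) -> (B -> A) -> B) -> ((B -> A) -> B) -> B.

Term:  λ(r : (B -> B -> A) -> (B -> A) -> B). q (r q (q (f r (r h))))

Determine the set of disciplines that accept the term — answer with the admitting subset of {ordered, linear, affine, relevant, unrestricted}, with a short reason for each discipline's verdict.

admitting disciplines: relevant, unrestricted
variable uses: h: 1×, q: 3×, f: 1×, r (bound): 3×
left-to-right use order: q, r, q, q, f, r, r, h
typing: ✓ — ((B -> B -> A) -> (B -> A) -> B) -> B -> A
ordered: ✗, q ×3, r ×3 used more than once (contraction)
linear: ✗, q ×3, r ×3 used more than once (contraction)
affine: ✗, q ×3, r ×3 used more than once (contraction)
relevant: ✓, every one of h, q, f, r appears
unrestricted: ✓, typability at ((B -> B -> A) -> (B -> A) -> B) -> B -> A is all that's needed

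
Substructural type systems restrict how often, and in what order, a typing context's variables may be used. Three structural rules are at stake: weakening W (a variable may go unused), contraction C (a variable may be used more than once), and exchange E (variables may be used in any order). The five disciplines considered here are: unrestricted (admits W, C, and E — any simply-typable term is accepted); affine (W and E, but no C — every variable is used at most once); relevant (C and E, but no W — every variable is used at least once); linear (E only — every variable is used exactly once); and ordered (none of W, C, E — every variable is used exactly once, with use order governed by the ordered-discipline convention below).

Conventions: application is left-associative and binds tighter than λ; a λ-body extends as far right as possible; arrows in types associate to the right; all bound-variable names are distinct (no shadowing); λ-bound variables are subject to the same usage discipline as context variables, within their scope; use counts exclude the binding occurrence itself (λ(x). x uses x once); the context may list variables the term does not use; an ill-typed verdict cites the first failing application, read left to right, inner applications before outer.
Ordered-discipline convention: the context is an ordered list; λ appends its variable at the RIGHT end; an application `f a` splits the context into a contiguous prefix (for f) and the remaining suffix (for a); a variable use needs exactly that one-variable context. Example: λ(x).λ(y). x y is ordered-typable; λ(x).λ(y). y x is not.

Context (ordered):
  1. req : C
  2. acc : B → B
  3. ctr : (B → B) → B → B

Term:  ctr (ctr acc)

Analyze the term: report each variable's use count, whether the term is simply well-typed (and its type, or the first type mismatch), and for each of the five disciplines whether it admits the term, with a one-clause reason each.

variable uses: req ×0, acc ×1, ctr ×2
left-to-right use order: ctr, ctr, acc
typing: ✓ — B → B
ordered: ✗ — uses contraction: ctr ×2; needs weakening: req unused
linear: ✗ — uses contraction: ctr ×2; needs weakening: req unused
affine: ✗ — uses contraction: ctr ×2
relevant: ✗ — needs weakening: req unused
unrestricted: ✓ — simply typable at B → B; W, C, E all held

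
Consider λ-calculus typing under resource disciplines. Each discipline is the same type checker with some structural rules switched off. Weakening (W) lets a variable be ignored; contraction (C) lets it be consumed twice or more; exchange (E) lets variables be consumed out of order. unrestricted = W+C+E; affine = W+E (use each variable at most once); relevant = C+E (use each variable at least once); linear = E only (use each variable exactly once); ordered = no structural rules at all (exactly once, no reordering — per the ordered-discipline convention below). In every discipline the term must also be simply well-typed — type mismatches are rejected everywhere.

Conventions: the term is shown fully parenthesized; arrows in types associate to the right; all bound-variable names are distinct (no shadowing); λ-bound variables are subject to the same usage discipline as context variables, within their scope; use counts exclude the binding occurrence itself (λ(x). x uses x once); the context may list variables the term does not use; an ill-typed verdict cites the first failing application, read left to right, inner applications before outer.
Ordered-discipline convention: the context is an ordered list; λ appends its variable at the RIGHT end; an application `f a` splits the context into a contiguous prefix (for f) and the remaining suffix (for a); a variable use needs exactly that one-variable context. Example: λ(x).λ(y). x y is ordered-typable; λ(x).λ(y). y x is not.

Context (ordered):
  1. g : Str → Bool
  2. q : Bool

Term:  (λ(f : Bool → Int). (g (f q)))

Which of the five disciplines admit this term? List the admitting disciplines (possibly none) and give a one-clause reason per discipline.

admitted in: none
counts: g=1, q=1, f (bound)=1
left-to-right use order: g, f, q
typing: ill-typed: an application expects Str but receives Int
ordered: ✗, the type mismatch rejects it
linear: ✗, not simply typable
affine: ✗, fails simple typing
relevant: ✗, a type mismatch blocks all five
unrestricted: ✗, the type mismatch rejects it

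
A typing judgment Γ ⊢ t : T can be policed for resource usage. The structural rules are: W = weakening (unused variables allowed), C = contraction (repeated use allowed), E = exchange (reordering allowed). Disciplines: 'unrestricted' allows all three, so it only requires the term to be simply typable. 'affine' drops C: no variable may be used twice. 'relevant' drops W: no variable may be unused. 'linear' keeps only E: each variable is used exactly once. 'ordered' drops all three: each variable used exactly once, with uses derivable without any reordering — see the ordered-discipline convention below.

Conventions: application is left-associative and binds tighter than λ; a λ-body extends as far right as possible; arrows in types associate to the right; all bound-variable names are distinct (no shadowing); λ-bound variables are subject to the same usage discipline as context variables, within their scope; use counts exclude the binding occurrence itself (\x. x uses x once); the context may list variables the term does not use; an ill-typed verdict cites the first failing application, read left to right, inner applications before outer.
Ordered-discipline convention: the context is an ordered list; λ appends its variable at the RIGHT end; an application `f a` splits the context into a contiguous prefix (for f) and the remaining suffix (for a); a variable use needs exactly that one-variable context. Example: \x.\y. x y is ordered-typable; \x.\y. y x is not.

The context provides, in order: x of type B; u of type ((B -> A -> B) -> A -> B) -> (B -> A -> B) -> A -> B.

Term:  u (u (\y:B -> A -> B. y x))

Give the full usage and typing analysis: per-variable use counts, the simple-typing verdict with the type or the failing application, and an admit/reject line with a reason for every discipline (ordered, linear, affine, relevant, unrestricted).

use counts: x: 1, u: 2, y [bound]: 1
order of uses: u, u, y, x
typing: ✓ — (B -> A -> B) -> A -> B
ordered: ✗, u ×2 used more than once (contraction)
linear: ✗, u ×2 used more than once (contraction)
affine: ✗, u ×2 used more than once (contraction)
relevant: ✓, x, u, y: all used, weakening unneeded
unrestricted: ✓, typability at (B -> A -> B) -> A -> B is all that's needed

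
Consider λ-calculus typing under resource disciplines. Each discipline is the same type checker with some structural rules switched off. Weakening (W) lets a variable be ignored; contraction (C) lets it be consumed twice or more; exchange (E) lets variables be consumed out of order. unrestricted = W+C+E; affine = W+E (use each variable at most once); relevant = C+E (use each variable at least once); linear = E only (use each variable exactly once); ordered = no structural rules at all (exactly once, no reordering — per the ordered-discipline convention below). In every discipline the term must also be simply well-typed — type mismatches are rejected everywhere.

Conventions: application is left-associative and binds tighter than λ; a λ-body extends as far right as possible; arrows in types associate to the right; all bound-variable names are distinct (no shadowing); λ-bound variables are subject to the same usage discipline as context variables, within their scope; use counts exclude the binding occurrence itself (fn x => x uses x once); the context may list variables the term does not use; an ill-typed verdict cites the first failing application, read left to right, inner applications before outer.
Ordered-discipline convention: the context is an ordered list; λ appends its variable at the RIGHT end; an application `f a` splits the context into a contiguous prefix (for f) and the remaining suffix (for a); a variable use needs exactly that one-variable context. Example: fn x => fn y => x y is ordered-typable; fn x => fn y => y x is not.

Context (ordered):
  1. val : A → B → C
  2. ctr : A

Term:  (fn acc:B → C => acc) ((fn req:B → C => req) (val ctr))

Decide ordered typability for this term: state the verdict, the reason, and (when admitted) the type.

yes — single-use (val, ctr, acc, req), ordered derivation ok; term : B → C
counts: val=1, ctr=1, acc (λ-bound)=1, req (λ-bound)=1
use order (left to right): acc, req, val, ctr
typing: ✓ — B → C
per-discipline verdicts: ordered ✓ | linear ✓ | affine ✓ | relevant ✓ | unrestricted ✓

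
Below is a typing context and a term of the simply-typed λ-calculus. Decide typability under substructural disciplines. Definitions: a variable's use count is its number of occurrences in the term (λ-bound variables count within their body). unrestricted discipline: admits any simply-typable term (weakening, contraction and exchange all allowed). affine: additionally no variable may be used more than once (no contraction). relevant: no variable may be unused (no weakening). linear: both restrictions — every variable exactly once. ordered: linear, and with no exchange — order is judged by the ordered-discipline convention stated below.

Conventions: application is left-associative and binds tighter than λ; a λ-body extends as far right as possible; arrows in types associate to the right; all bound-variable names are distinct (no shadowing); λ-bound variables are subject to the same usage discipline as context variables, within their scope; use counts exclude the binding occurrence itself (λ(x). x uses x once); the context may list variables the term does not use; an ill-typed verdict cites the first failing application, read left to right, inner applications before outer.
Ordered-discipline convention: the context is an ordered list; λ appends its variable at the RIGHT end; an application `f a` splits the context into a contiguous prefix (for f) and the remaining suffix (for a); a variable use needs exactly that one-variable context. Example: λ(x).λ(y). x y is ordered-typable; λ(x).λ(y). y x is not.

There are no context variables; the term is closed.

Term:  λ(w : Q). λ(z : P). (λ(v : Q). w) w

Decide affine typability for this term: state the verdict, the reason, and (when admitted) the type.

no — uses contraction: w ×2
counts: w (λ-bound): 2; z (λ-bound): 0; v (λ-bound): 0
left-to-right use order: w, w
typing: the term checks, with type Q → P → Q
all disciplines: ordered ✗; linear ✗; affine ✗; relevant ✗; unrestricted ✓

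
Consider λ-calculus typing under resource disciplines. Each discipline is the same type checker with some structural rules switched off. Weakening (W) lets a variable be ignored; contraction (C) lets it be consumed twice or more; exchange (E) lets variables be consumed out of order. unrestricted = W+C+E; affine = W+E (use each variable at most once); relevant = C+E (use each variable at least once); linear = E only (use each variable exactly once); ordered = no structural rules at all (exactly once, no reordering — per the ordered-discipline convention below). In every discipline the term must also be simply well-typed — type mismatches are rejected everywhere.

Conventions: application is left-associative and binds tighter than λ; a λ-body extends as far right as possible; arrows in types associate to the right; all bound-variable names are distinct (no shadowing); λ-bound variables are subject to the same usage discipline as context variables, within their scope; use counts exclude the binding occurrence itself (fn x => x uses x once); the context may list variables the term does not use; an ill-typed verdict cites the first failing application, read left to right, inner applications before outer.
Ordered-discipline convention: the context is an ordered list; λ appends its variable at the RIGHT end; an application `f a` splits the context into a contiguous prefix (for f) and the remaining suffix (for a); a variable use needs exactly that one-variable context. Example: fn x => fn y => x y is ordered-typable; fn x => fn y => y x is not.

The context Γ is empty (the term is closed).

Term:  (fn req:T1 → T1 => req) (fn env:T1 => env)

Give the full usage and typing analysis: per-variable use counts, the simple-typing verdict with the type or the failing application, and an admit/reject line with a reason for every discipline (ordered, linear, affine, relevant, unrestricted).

counts: req (λ-bound): 1×, env (λ-bound): 1×
order of uses: req, env
typing: ✓ — T1 → T1
ordered ✓ (req, env: once each, no exchange needed)
linear ✓ (single use per variable (req, env))
affine ✓ (req, env: no repeats, contraction unneeded)
relevant ✓ (every one of req, env appears)
unrestricted ✓ (typability at T1 → T1 is all that's needed)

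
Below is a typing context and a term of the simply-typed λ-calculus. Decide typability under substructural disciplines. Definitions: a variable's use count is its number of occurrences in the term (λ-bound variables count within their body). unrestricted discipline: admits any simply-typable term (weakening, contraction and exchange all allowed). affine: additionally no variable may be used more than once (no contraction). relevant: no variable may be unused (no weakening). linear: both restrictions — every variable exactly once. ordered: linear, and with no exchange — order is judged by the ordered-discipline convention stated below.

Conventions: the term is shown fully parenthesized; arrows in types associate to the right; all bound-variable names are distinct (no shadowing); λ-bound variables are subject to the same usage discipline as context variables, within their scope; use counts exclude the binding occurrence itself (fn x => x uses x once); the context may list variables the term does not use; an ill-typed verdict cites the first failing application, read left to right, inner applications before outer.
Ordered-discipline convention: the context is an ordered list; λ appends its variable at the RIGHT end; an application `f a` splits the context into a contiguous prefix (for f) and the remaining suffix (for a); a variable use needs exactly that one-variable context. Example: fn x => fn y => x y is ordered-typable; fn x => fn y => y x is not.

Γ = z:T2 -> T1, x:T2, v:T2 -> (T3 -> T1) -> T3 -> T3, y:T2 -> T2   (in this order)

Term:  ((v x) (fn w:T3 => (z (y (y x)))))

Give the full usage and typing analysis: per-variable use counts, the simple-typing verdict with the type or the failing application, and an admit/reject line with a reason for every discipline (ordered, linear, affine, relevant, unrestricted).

variable uses: z ×1, x ×2, v ×1, y ×2, w (bound) ×0
use order (left to right): v, x, z, y, y, x
typing: well-typed at T3 -> T3
ordered ✗ (needs contraction — x ×2, y ×2; needs weakening: w unused)
linear ✗ (needs contraction — x ×2, y ×2; needs weakening: w unused)
affine ✗ (needs contraction — x ×2, y ×2)
relevant ✗ (needs weakening: w unused)
unrestricted ✓ (type-checks (T3 -> T3) and nothing is barred)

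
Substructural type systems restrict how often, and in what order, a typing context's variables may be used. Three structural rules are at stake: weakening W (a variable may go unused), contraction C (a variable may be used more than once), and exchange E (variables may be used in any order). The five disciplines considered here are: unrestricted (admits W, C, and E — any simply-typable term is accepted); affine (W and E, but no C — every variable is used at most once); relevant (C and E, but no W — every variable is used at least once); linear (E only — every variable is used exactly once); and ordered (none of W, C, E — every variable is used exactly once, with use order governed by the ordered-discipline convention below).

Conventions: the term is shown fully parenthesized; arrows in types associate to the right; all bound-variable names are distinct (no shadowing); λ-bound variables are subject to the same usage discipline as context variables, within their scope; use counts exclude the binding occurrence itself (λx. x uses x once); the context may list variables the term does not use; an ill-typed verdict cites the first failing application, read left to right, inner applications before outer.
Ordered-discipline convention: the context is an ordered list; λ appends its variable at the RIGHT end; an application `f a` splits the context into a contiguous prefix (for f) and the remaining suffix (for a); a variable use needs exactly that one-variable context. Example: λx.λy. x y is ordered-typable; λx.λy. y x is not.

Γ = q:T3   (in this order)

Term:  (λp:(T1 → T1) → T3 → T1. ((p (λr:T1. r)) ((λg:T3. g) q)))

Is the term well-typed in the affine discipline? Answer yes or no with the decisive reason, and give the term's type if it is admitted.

yes — q, p, r, g: no repeats, contraction unneeded; term : ((T1 → T1) → T3 → T1) → T1
usage: q: 1; p [bound]: 1; r [bound]: 1; g [bound]: 1
order of uses: p, r, g, q
typing: well-typed at ((T1 → T1) → T3 → T1) → T1
all disciplines: ordered ✗, linear ✓, affine ✓, relevant ✓, unrestricted ✓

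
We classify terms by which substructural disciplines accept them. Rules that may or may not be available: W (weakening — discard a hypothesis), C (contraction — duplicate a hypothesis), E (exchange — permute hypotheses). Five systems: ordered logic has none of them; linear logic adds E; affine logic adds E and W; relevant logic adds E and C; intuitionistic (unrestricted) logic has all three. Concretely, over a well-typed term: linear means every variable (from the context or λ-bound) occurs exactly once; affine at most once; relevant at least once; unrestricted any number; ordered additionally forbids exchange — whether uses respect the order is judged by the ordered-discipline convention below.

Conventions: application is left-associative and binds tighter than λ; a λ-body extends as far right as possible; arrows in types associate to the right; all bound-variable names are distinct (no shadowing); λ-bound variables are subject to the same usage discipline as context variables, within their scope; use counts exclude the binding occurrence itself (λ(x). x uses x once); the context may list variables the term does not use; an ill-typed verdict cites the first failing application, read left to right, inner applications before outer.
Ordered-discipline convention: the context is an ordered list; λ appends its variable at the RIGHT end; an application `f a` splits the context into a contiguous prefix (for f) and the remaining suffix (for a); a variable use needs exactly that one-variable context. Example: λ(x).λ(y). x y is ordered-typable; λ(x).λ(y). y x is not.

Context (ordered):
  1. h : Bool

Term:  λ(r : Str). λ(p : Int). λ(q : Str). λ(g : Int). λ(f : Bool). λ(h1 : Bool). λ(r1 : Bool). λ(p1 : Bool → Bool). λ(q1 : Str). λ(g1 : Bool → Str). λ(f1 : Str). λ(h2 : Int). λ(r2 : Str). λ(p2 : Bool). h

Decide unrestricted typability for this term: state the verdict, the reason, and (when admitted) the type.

yes — simply typable at Str → Int → Str → Int → Bool → Bool → Bool → (Bool → Bool) → Str → (Bool → Str) → Str → Int → Str → Bool → Bool; W, C, E all held; term : Str → Int → Str → Int → Bool → Bool → Bool → (Bool → Bool) → Str → (Bool → Str) → Str → Int → Str → Bool → Bool
usage: h: 1; r (λ-bound): 0; p (λ-bound): 0; q (λ-bound): 0; g (λ-bound): 0; f (λ-bound): 0; h1 (λ-bound): 0; r1 (λ-bound): 0; p1 (λ-bound): 0; q1 (λ-bound): 0; g1 (λ-bound): 0; f1 (λ-bound): 0; h2 (λ-bound): 0; r2 (λ-bound): 0; p2 (λ-bound): 0
use order (left to right): h
typing: ✓ — Str → Int → Str → Int → Bool → Bool → Bool → (Bool → Bool) → Str → (Bool → Str) → Str → Int → Str → Bool → Bool
across the five disciplines: ordered ✗ · linear ✗ · affine ✓ · relevant ✗ · unrestricted ✓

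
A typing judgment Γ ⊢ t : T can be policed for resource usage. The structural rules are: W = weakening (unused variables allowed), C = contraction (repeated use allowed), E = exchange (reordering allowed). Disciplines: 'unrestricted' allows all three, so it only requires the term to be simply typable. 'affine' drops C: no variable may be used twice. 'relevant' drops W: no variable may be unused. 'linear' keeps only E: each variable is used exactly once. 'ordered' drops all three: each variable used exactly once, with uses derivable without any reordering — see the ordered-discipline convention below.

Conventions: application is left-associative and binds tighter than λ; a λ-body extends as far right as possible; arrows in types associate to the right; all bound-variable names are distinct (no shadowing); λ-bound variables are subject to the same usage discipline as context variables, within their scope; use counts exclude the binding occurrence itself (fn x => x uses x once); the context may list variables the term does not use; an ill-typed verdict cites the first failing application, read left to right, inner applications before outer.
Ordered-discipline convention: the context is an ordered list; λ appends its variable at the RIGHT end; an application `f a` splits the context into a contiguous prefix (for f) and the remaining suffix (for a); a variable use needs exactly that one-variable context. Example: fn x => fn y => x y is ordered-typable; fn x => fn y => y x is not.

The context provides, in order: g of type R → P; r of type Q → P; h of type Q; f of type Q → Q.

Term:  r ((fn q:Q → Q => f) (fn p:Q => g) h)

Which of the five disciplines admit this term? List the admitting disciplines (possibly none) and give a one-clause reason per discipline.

admitting disciplines: none
counts: g: 1, r: 1, h: 1, f: 1, q [bound]: 0, p [bound]: 0
order of uses: r, f, g, h
typing: ill-typed: an argument Q → R → P mismatches the expected Q → Q
ordered ✗ (a type mismatch blocks all five)
linear ✗ (the type mismatch rejects it)
affine ✗ (not simply typable)
relevant ✗ (fails simple typing)
unrestricted ✗ (a type mismatch blocks all five)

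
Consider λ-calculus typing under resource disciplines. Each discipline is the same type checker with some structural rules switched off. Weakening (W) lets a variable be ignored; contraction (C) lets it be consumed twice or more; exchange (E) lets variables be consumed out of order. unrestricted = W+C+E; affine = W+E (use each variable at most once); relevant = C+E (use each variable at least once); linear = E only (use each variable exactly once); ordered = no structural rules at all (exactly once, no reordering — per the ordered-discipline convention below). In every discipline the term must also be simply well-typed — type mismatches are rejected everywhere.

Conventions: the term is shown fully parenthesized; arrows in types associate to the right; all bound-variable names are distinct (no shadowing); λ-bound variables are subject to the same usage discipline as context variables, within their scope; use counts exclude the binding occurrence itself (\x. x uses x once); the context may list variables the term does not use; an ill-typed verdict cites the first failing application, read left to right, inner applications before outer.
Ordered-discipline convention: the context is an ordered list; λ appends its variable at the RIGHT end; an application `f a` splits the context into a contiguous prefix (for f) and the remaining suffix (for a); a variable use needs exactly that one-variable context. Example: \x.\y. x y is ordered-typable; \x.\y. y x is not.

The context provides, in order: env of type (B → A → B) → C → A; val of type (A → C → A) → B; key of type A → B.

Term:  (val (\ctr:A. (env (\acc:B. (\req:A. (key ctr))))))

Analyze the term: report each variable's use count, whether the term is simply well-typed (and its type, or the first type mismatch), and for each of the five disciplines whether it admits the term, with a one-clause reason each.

variable uses: env ×1; val ×1; key ×1; ctr [bound] ×1; acc [bound] ×0; req [bound] ×0
left-to-right use order: val, env, key, ctr
typing: the term checks, with type B
ordered: ✗, acc, req never used (weakening)
linear: ✗, acc, req never used (weakening)
affine: ✓, env, val, key, ctr, acc, req: no repeats, contraction unneeded
relevant: ✗, acc, req never used (weakening)
unrestricted: ✓, typability at B is all that's needed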